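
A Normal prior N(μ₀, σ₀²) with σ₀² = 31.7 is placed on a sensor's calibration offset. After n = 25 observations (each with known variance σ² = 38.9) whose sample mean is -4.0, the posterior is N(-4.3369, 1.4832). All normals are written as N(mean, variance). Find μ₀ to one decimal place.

μ₀ = -11.2

The posterior mean is a precision-weighted average: μ_n = (τ₀μ₀ + τ_data·x̄)/(τ₀+τ_data), with τ₀=1/σ₀² and τ_data=n/σ².
Here τ₀ = 1/31.7 = 0.031546 and τ_data = 25/38.9 = 0.642674, so τ_n = 0.674220.
Rearranging for μ₀: μ₀ = (μ_n·τ_n − τ_data·x̄)/τ₀ = (-4.3369·0.674220 − 0.642674·-4.0) / 0.031546 = -0.353329/0.031546 ≈ -11.2.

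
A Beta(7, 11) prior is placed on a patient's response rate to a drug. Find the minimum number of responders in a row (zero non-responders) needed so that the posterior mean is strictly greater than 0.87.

k = 67

After k responders and 0 non-responders the posterior is Beta(7+k, 11), with mean (7+k)/(7+11+k).
Set (7+k)/(18+k) > 0.87 and solve: k > (0.87·18 − 7)/(1 − 0.87) = 66.615.
The smallest integer exceeding 66.615 is 67.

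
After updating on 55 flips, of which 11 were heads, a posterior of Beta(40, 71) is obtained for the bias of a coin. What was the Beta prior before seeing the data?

Beta(29, 27)

A Beta(α, β) prior with s successes and f failures in binomial data gives a Beta(α+s, β+f) posterior.
Subtract the data counts: 40−11=29, 71−44=27.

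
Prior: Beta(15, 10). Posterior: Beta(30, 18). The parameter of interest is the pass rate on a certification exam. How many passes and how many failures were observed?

A Beta(α, β) prior with s successes and f failures in binomial data gives a Beta(α+s, β+f) posterior.
So s = 30 − 15 = 15 and f = 18 − 10 = 8.

15 passes and 8 failures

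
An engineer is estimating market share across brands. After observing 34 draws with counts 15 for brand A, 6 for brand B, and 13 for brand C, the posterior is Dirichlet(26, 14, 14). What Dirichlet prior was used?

For a Dirichlet(α) prior with multinomial counts c, the posterior is Dirichlet(α + c) componentwise.
Subtract each count from the matching posterior parameter: 26−15=11, 14−6=8, 14−13=1.

Dirichlet(11, 8, 1)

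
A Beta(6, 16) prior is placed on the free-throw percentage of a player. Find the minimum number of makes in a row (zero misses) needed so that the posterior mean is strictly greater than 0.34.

k = 3

After k makes and 0 misses the posterior is Beta(6+k, 16), with mean (6+k)/(6+16+k).
Set (6+k)/(22+k) > 0.34 and solve: k > (0.34·22 − 6)/(1 − 0.34) = 2.242.
The smallest integer exceeding 2.242 is 3, and checking k=3: (9)/(25) = 0.3600 > 0.34.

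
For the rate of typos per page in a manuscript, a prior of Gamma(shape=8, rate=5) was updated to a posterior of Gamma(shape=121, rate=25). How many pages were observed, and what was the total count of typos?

n = 20 pages with total 113 typos

A Gamma(α, β) prior (rate parametrization) on a Poisson rate with n observations summing to S gives posterior Gamma(α+S, β+n).
Matching: Σxᵢ = 121 − 8 = 113 and n = 25 − 5 = 20.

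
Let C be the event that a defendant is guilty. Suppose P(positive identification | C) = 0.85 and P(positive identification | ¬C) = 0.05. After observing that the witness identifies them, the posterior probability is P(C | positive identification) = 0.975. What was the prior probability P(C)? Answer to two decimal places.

In odds form, posterior odds = prior odds × likelihood ratio, so prior odds = posterior odds ÷ LR.
Posterior odds = 0.975/(1−0.975) = 39.0000. LR = 0.85/0.05 = 17.0000.
Prior odds = 39.0000/17.0000 = 2.2941, so P(C) = 2.2941/(1+2.2941) ≈ 0.70.

P(C) = 0.70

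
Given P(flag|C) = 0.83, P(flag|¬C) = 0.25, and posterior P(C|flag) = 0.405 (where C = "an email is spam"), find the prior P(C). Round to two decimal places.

Bayes' rule in odds form gives O(C|E) = O(C)·[P(E|C)/P(E|¬C)], hence O(C) = O(C|E)/LR.
Posterior odds = 0.405/(1−0.405) = 0.6807. LR = 0.83/0.25 = 3.3200.
Prior odds = 0.6807/3.3200 = 0.2050, so P(C) = 0.2050/(1+0.2050) ≈ 0.17.

P(C) = 0.17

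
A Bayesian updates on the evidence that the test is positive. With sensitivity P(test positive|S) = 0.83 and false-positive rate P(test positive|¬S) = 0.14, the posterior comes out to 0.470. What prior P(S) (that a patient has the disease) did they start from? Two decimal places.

Bayes' rule in odds form gives O(S|E) = O(S)·[P(E|S)/P(E|¬S)], hence O(S) = O(S|E)/LR.
Posterior odds = 0.470/(1−0.470) = 0.8868. LR = 0.83/0.14 = 5.9286.
Prior odds = 0.8868/5.9286 = 0.1496, so P(S) = 0.1496/(1+0.1496) ≈ 0.13.

P(S) = 0.13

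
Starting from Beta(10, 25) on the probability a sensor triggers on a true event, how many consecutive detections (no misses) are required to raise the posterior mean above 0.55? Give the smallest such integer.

After k detections and 0 misses the posterior is Beta(10+k, 25), with mean (10+k)/(10+25+k).
Set (10+k)/(35+k) > 0.55 and solve: k > (0.55·35 − 10)/(1 − 0.55) = 20.556.
The smallest integer exceeding 20.556 is 21.

k = 21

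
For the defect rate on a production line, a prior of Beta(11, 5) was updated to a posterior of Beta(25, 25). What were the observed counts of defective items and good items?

Beta is conjugate to the binomial likelihood: posterior = Beta(a+s, b+f).
Match parameters: s=25−11=14, f=25−5=20.

14 defective items and 20 good items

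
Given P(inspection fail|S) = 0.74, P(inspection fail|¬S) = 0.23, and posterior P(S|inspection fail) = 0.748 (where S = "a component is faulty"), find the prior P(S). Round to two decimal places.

P(S) = 0.48

In odds form, posterior odds = prior odds × likelihood ratio, so prior odds = posterior odds ÷ LR.
Posterior odds = 0.748/(1−0.748) = 2.9683. LR = 0.74/0.23 = 3.2174.
Prior odds = 2.9683/3.2174 = 0.9226, so P(S) = 0.9226/(1+0.9226) ≈ 0.48.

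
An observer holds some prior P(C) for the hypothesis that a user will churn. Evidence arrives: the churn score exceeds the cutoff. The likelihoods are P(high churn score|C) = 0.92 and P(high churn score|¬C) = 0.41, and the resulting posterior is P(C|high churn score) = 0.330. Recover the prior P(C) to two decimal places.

In odds form, posterior odds = prior odds × likelihood ratio, so prior odds = posterior odds ÷ LR.
Posterior odds = 0.330/(1−0.330) = 0.4925. LR = 0.92/0.41 = 2.2439.
Prior odds = 0.4925/2.2439 = 0.2195, so P(C) = 0.2195/(1+0.2195) ≈ 0.18.

P(C) = 0.18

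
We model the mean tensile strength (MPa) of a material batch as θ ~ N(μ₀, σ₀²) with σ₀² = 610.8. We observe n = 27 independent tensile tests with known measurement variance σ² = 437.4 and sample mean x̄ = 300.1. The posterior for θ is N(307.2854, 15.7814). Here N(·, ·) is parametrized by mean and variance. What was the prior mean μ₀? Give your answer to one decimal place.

With known observation variance, the Normal–Normal posterior has precision τ_n = τ₀ + n/σ² and mean μ_n = (τ₀μ₀ + (n/σ²)x̄)/τ_n.
Here τ₀ = 1/610.8 = 0.001637 and τ_data = 27/437.4 = 0.061728, so τ_n = 0.063365.
Rearranging for μ₀: μ₀ = (μ_n·τ_n − τ_data·x̄)/τ₀ = (307.2854·0.063365 − 0.061728·300.1) / 0.001637 = 0.946567/0.001637 ≈ 578.2.

μ₀ = 578.2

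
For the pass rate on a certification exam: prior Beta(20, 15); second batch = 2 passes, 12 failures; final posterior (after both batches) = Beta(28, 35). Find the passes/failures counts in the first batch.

6 passes and 8 failures

Sequential conjugate updates are equivalent to a single update on the pooled data, so total successes = posterior α − prior α and total failures = posterior β − prior β.
Total across both batches: 28−20=8 passes, 35−15=20 failures.
Subtract the second batch: 8−2=6 passes and 20−12=8 failures.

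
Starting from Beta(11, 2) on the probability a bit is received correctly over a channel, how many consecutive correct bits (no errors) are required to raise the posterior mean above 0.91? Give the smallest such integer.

After k correct bits and 0 errors the posterior is Beta(11+k, 2), with mean (11+k)/(11+2+k).
Set (11+k)/(13+k) > 0.91 and solve: k > (0.91·13 − 11)/(1 − 0.91) = 9.222.
The smallest integer exceeding 9.222 is 10.

k = 10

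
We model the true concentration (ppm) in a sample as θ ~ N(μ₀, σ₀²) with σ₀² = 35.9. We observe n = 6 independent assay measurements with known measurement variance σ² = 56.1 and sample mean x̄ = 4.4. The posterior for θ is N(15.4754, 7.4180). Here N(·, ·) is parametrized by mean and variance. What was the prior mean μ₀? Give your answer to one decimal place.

The posterior mean is a precision-weighted average: μ_n = (τ₀μ₀ + τ_data·x̄)/(τ₀+τ_data), with τ₀=1/σ₀² and τ_data=n/σ².
Here τ₀ = 1/35.9 = 0.027855 and τ_data = 6/56.1 = 0.106952, so τ_n = 0.134807.
Rearranging for μ₀: μ₀ = (μ_n·τ_n − τ_data·x̄)/τ₀ = (15.4754·0.134807 − 0.106952·4.4) / 0.027855 = 1.615603/0.027855 ≈ 58.0.

μ₀ = 58.0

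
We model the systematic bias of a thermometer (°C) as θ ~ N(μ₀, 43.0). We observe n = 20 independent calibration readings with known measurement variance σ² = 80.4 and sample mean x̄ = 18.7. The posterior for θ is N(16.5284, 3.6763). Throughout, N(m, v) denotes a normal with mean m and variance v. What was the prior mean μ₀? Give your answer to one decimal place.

With known observation variance, the Normal–Normal posterior has precision τ_n = τ₀ + n/σ² and mean μ_n = (τ₀μ₀ + (n/σ²)x̄)/τ_n.
Here τ₀ = 1/43.0 = 0.023256 and τ_data = 20/80.4 = 0.248756, so τ_n = 0.272012.
Rearranging for μ₀: μ₀ = (μ_n·τ_n − τ_data·x̄)/τ₀ = (16.5284·0.272012 − 0.248756·18.7) / 0.023256 = -0.155814/0.023256 ≈ -6.7.

μ₀ = -6.7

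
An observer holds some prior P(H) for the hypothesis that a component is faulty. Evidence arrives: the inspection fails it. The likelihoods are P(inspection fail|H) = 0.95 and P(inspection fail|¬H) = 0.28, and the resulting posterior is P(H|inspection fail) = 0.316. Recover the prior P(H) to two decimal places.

P(H) = 0.12

In odds form, posterior odds = prior odds × likelihood ratio, so prior odds = posterior odds ÷ LR.
Posterior odds = 0.316/(1−0.316) = 0.4620. LR = 0.95/0.28 = 3.3929.
Prior odds = 0.4620/3.3929 = 0.1362, so P(H) = 0.1362/(1+0.1362) ≈ 0.12.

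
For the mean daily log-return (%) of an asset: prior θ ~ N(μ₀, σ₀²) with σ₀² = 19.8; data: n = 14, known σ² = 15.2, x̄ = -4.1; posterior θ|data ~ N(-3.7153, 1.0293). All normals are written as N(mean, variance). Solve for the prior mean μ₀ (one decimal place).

With known observation variance, the Normal–Normal posterior has precision τ_n = τ₀ + n/σ² and mean μ_n = (τ₀μ₀ + (n/σ²)x̄)/τ_n.
Here τ₀ = 1/19.8 = 0.050505 and τ_data = 14/15.2 = 0.921053, so τ_n = 0.971558.
Rearranging for μ₀: μ₀ = (μ_n·τ_n − τ_data·x̄)/τ₀ = (-3.7153·0.971558 − 0.921053·-4.1) / 0.050505 = 0.166688/0.050505 ≈ 3.3.

μ₀ = 3.3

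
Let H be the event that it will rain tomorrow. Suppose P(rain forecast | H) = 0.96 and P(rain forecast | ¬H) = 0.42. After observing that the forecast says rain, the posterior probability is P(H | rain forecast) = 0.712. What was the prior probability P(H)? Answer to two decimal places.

P(H) = 0.52

Bayes' rule in odds form gives O(H|E) = O(H)·[P(E|H)/P(E|¬H)], hence O(H) = O(H|E)/LR.
Posterior odds = 0.712/(1−0.712) = 2.4722. LR = 0.96/0.42 = 2.2857.
Prior odds = 2.4722/2.2857 = 1.0816, so P(H) = 1.0816/(1+1.0816) ≈ 0.52.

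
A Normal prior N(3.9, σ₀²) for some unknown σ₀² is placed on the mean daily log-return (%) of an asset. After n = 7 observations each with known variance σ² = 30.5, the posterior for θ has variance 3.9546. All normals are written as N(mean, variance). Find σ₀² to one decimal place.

σ₀² = 42.8

For the Normal–Normal model with known σ², precisions add: τ_n = τ₀ + n/σ².
So 1/σ₀² = 1/3.9546 − 7/30.5 = 0.252870 − 0.229508 = 0.023362.
Hence σ₀² = 1/0.023362 ≈ 42.8.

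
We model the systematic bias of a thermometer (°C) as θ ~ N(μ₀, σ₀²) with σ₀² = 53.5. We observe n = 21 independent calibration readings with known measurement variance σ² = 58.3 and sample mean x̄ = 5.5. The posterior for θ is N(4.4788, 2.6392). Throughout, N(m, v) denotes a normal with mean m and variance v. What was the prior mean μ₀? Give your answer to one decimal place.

μ₀ = -15.2

With known observation variance, the Normal–Normal posterior has precision τ_n = τ₀ + n/σ² and mean μ_n = (τ₀μ₀ + (n/σ²)x̄)/τ_n.
Here τ₀ = 1/53.5 = 0.018692 and τ_data = 21/58.3 = 0.360206, so τ_n = 0.378898.
Rearranging for μ₀: μ₀ = (μ_n·τ_n − τ_data·x̄)/τ₀ = (4.4788·0.378898 − 0.360206·5.5) / 0.018692 = -0.284125/0.018692 ≈ -15.2.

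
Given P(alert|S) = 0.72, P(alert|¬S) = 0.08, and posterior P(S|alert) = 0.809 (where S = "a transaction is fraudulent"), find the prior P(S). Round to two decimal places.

Bayes' rule in odds form gives O(S|E) = O(S)·[P(E|S)/P(E|¬S)], hence O(S) = O(S|E)/LR.
Posterior odds = 0.809/(1−0.809) = 4.2356. LR = 0.72/0.08 = 9.0000.
Prior odds = 4.2356/9.0000 = 0.4706, so P(S) = 0.4706/(1+0.4706) ≈ 0.32.

P(S) = 0.32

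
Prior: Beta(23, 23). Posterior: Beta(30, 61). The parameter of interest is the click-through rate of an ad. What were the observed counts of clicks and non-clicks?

7 clicks and 38 non-clicks

Beta is conjugate to the binomial likelihood: posterior = Beta(a+s, b+f).
Match parameters: s=30−23=7, f=61−23=38.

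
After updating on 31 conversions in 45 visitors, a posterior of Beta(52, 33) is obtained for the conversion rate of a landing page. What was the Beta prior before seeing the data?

Beta(21, 19)

Beta is conjugate to the binomial likelihood: posterior = Beta(a+s, b+f).
Subtract the data counts: 52−31=21, 33−14=19.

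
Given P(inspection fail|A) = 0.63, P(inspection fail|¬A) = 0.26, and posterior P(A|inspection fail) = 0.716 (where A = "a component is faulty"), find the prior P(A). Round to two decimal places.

P(A) = 0.51

In odds form, posterior odds = prior odds × likelihood ratio, so prior odds = posterior odds ÷ LR.
Posterior odds = 0.716/(1−0.716) = 2.5211. LR = 0.63/0.26 = 2.4231.
Prior odds = 2.5211/2.4231 = 1.0404, so P(A) = 1.0404/(1+1.0404) ≈ 0.51.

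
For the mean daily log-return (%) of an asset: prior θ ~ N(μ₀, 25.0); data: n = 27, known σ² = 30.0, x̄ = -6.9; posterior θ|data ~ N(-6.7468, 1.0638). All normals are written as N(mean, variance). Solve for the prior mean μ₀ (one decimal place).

With known observation variance, the Normal–Normal posterior has precision τ_n = τ₀ + n/σ² and mean μ_n = (τ₀μ₀ + (n/σ²)x̄)/τ_n.
Here τ₀ = 1/25.0 = 0.040000 and τ_data = 27/30.0 = 0.900000, so τ_n = 0.940000.
Rearranging for μ₀: μ₀ = (μ_n·τ_n − τ_data·x̄)/τ₀ = (-6.7468·0.940000 − 0.900000·-6.9) / 0.040000 = -0.131992/0.040000 ≈ -3.3.

μ₀ = -3.3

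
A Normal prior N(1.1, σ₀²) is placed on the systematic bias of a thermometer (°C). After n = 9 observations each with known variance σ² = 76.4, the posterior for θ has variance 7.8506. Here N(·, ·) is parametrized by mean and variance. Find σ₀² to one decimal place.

For the Normal–Normal model with known σ², precisions add: τ_n = τ₀ + n/σ².
So 1/σ₀² = 1/7.8506 − 9/76.4 = 0.127379 − 0.117801 = 0.009578.
Hence σ₀² = 1/0.009578 ≈ 104.4.

σ₀² = 104.4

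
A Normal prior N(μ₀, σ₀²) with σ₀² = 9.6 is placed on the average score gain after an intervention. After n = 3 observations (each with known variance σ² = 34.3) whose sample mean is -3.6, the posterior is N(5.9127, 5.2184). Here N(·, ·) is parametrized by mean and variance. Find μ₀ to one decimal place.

With known observation variance, the Normal–Normal posterior has precision τ_n = τ₀ + n/σ² and mean μ_n = (τ₀μ₀ + (n/σ²)x̄)/τ_n.
Here τ₀ = 1/9.6 = 0.104167 and τ_data = 3/34.3 = 0.087464, so τ_n = 0.191631.
Rearranging for μ₀: μ₀ = (μ_n·τ_n − τ_data·x̄)/τ₀ = (5.9127·0.191631 − 0.087464·-3.6) / 0.104167 = 1.447927/0.104167 ≈ 13.9.

μ₀ = 13.9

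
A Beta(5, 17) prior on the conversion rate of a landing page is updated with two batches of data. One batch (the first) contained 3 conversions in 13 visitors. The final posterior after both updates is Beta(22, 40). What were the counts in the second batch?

Sequential conjugate updates are equivalent to a single update on the pooled data, so total successes = posterior α − prior α and total failures = posterior β − prior β.
Total across both batches: 22−5=17 conversions, 40−17=23 bounces.
Subtract the first batch: 17−3=14 conversions and 23−10=13 bounces.

14 conversions and 13 bounces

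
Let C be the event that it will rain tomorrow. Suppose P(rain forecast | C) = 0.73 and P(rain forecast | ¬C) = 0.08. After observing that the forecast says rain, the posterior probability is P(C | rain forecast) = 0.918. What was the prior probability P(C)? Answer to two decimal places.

In odds form, posterior odds = prior odds × likelihood ratio, so prior odds = posterior odds ÷ LR.
Posterior odds = 0.918/(1−0.918) = 11.1951. LR = 0.73/0.08 = 9.1250.
Prior odds = 11.1951/9.1250 = 1.2269, so P(C) = 1.2269/(1+1.2269) ≈ 0.55.

P(C) = 0.55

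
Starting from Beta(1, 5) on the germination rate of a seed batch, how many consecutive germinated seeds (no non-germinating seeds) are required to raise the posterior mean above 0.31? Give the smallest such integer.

After k germinated seeds and 0 non-germinating seeds the posterior is Beta(1+k, 5), with mean (1+k)/(1+5+k).
Set (1+k)/(6+k) > 0.31 and solve: k > (0.31·6 − 1)/(1 − 0.31) = 1.246.
The smallest integer exceeding 1.246 is 2.

k = 2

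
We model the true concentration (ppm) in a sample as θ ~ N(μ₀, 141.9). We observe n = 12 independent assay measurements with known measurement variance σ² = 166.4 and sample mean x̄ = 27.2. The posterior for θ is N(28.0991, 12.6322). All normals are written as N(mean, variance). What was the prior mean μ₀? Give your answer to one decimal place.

μ₀ = 37.3

The posterior mean is a precision-weighted average: μ_n = (τ₀μ₀ + τ_data·x̄)/(τ₀+τ_data), with τ₀=1/σ₀² and τ_data=n/σ².
Here τ₀ = 1/141.9 = 0.007047 and τ_data = 12/166.4 = 0.072115, so τ_n = 0.079162.
Rearranging for μ₀: μ₀ = (μ_n·τ_n − τ_data·x̄)/τ₀ = (28.0991·0.079162 − 0.072115·27.2) / 0.007047 = 0.262853/0.007047 ≈ 37.3.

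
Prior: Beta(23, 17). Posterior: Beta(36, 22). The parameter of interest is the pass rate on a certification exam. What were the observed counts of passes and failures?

13 passes and 5 failures

Beta is conjugate to the binomial likelihood: posterior = Beta(α+s, β+f).
Match parameters: s=36−23=13, f=22−17=5.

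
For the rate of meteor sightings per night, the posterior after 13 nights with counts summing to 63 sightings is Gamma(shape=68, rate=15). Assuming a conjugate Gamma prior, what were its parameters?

Gamma(shape=5, rate=2)

A Gamma(α, β) prior (rate parametrization) on a Poisson rate with n observations summing to S gives posterior Gamma(α+S, β+n).
So α = 68 − 63 = 5 and β = 15 − 13 = 2.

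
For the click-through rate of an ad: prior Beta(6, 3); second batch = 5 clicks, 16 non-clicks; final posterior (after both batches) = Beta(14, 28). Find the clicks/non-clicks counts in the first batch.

3 clicks and 9 non-clicks

Sequential conjugate updates are equivalent to a single update on the pooled data, so total successes = posterior α − prior α and total failures = posterior β − prior β.
Total across both batches: 14−6=8 clicks, 28−3=25 non-clicks.
Subtract the second batch: 8−5=3 clicks and 25−16=9 non-clicks.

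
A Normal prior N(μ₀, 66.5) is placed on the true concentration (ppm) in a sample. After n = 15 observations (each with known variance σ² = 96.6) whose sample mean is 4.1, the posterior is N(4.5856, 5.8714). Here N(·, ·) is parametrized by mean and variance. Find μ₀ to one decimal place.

The posterior mean is a precision-weighted average: μ_n = (τ₀μ₀ + τ_data·x̄)/(τ₀+τ_data), with τ₀=1/σ₀² and τ_data=n/σ².
Here τ₀ = 1/66.5 = 0.015038 and τ_data = 15/96.6 = 0.155280, so τ_n = 0.170318.
Rearranging for μ₀: μ₀ = (μ_n·τ_n − τ_data·x̄)/τ₀ = (4.5856·0.170318 − 0.155280·4.1) / 0.015038 = 0.144362/0.015038 ≈ 9.6.

μ₀ = 9.6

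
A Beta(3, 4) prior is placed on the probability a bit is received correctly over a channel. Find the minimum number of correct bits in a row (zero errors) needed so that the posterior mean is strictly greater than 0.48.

After k correct bits and 0 errors the posterior is Beta(3+k, 4), with mean (3+k)/(3+4+k).
Set (3+k)/(7+k) > 0.48 and solve: k > (0.48·7 − 3)/(1 − 0.48) = 0.692.
The smallest integer exceeding 0.692 is 1.

k = 1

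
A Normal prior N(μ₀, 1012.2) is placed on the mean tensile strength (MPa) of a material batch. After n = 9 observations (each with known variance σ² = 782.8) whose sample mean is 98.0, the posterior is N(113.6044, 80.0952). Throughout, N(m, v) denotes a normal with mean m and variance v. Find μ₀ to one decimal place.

The posterior mean is a precision-weighted average: μ_n = (τ₀μ₀ + τ_data·x̄)/(τ₀+τ_data), with τ₀=1/σ₀² and τ_data=n/σ².
Here τ₀ = 1/1012.2 = 0.000988 and τ_data = 9/782.8 = 0.011497, so τ_n = 0.012485.
Rearranging for μ₀: μ₀ = (μ_n·τ_n − τ_data·x̄)/τ₀ = (113.6044·0.012485 − 0.011497·98.0) / 0.000988 = 0.291645/0.000988 ≈ 295.2.

μ₀ = 295.2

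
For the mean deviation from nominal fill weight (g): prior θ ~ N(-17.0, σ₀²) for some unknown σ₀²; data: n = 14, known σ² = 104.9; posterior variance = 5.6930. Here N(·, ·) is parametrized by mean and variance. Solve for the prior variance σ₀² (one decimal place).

σ₀² = 23.7

Posterior precision equals prior precision plus data precision: 1/σ_n² = 1/σ₀² + n/σ².
So 1/σ₀² = 1/5.6930 − 14/104.9 = 0.175654 − 0.133460 = 0.042194.
Hence σ₀² = 1/0.042194 ≈ 23.7.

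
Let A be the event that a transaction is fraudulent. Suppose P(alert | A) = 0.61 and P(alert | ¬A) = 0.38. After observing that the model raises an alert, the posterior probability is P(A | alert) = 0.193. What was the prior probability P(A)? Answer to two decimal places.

P(A) = 0.13

Bayes' rule in odds form gives O(A|E) = O(A)·[P(E|A)/P(E|¬A)], hence O(A) = O(A|E)/LR.
Posterior odds = 0.193/(1−0.193) = 0.2392. LR = 0.61/0.38 = 1.6053.
Prior odds = 0.2392/1.6053 = 0.1490, so P(A) = 0.1490/(1+0.1490) ≈ 0.13.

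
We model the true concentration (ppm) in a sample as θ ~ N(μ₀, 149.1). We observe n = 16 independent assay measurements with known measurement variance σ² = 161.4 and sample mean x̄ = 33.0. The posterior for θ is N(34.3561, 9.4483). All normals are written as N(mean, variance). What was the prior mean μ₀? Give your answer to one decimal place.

μ₀ = 54.4

The posterior mean is a precision-weighted average: μ_n = (τ₀μ₀ + τ_data·x̄)/(τ₀+τ_data), with τ₀=1/σ₀² and τ_data=n/σ².
Here τ₀ = 1/149.1 = 0.006707 and τ_data = 16/161.4 = 0.099133, so τ_n = 0.105840.
Rearranging for μ₀: μ₀ = (μ_n·τ_n − τ_data·x̄)/τ₀ = (34.3561·0.105840 − 0.099133·33.0) / 0.006707 = 0.364861/0.006707 ≈ 54.4.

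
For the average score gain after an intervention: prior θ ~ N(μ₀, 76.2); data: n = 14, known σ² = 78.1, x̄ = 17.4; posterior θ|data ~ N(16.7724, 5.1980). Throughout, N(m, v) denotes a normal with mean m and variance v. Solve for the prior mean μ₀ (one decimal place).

With known observation variance, the Normal–Normal posterior has precision τ_n = τ₀ + n/σ² and mean μ_n = (τ₀μ₀ + (n/σ²)x̄)/τ_n.
Here τ₀ = 1/76.2 = 0.013123 and τ_data = 14/78.1 = 0.179257, so τ_n = 0.192380.
Rearranging for μ₀: μ₀ = (μ_n·τ_n − τ_data·x̄)/τ₀ = (16.7724·0.192380 − 0.179257·17.4) / 0.013123 = 0.107603/0.013123 ≈ 8.2.

μ₀ = 8.2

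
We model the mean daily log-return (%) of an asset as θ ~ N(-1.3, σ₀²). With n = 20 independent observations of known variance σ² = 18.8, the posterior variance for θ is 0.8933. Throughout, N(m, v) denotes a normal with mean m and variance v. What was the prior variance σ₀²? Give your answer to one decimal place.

σ₀² = 18.0

Posterior precision equals prior precision plus data precision: 1/σ_n² = 1/σ₀² + n/σ².
So 1/σ₀² = 1/0.8933 − 20/18.8 = 1.119445 − 1.063830 = 0.055615.
Hence σ₀² = 1/0.055615 ≈ 18.0.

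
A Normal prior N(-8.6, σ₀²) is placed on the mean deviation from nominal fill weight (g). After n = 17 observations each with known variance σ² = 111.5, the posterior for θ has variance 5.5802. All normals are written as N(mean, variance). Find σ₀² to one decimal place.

Posterior precision equals prior precision plus data precision: 1/σ_n² = 1/σ₀² + n/σ².
So 1/σ₀² = 1/5.5802 − 17/111.5 = 0.179205 − 0.152466 = 0.026739.
Hence σ₀² = 1/0.026739 ≈ 37.4.

σ₀² = 37.4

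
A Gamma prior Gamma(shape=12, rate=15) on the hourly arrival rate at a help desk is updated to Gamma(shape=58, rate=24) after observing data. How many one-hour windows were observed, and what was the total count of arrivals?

Gamma–Poisson conjugacy: posterior shape = α + Σxᵢ, posterior rate = β + n.
Matching: Σxᵢ = 58 − 12 = 46 and n = 24 − 15 = 9.

n = 9 one-hour windows with total 46 arrivals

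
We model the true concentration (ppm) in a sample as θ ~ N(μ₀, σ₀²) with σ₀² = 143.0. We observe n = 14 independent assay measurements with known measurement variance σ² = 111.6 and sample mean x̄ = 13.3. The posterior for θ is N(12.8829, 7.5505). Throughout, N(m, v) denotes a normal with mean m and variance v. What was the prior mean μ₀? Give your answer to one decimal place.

With known observation variance, the Normal–Normal posterior has precision τ_n = τ₀ + n/σ² and mean μ_n = (τ₀μ₀ + (n/σ²)x̄)/τ_n.
Here τ₀ = 1/143.0 = 0.006993 and τ_data = 14/111.6 = 0.125448, so τ_n = 0.132441.
Rearranging for μ₀: μ₀ = (μ_n·τ_n − τ_data·x̄)/τ₀ = (12.8829·0.132441 − 0.125448·13.3) / 0.006993 = 0.037766/0.006993 ≈ 5.4.

μ₀ = 5.4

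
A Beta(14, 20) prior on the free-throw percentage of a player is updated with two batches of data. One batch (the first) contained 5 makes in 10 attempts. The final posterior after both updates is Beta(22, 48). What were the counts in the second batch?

3 makes and 23 misses

Because Beta–binomial updating is additive in the counts, the combined data contributed (α_post−α_prior, β_post−β_prior) successes and failures.
Total across both batches: 22−14=8 makes, 48−20=28 misses.
Subtract the first batch: 8−5=3 makes and 28−5=23 misses.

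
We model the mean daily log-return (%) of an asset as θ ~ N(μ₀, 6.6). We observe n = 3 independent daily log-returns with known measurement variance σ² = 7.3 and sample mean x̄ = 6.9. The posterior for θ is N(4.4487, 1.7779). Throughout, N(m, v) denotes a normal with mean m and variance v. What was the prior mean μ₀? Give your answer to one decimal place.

The posterior mean is a precision-weighted average: μ_n = (τ₀μ₀ + τ_data·x̄)/(τ₀+τ_data), with τ₀=1/σ₀² and τ_data=n/σ².
Here τ₀ = 1/6.6 = 0.151515 and τ_data = 3/7.3 = 0.410959, so τ_n = 0.562474.
Rearranging for μ₀: μ₀ = (μ_n·τ_n − τ_data·x̄)/τ₀ = (4.4487·0.562474 − 0.410959·6.9) / 0.151515 = -0.333339/0.151515 ≈ -2.2.

μ₀ = -2.2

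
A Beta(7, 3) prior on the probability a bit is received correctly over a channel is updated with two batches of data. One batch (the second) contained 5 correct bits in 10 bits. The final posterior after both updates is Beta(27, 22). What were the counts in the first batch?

Sequential conjugate updates are equivalent to a single update on the pooled data, so total successes = posterior α − prior α and total failures = posterior β − prior β.
Total across both batches: 27−7=20 correct bits, 22−3=19 errors.
Subtract the second batch: 20−5=15 correct bits and 19−5=14 errors.

15 correct bits and 14 errors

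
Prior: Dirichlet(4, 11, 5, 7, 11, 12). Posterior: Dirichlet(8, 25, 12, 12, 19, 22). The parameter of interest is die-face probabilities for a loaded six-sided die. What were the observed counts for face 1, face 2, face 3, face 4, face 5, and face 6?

For a Dirichlet(α) prior with multinomial counts c, the posterior is Dirichlet(α + c) componentwise.
Counts are posterior − prior componentwise: 8−4=4, 25−11=14, 12−5=7, 12−7=5, 19−11=8, 22−12=10.

counts (4, 14, 7, 5, 8, 10)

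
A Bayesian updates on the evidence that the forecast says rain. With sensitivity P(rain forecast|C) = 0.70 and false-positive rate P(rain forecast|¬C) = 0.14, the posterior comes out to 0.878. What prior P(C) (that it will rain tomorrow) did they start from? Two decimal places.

Bayes' rule in odds form gives O(C|E) = O(C)·[P(E|C)/P(E|¬C)], hence O(C) = O(C|E)/LR.
Posterior odds = 0.878/(1−0.878) = 7.1967. LR = 0.70/0.14 = 5.0000.
Prior odds = 7.1967/5.0000 = 1.4393, so P(C) = 1.4393/(1+1.4393) ≈ 0.59.

P(C) = 0.59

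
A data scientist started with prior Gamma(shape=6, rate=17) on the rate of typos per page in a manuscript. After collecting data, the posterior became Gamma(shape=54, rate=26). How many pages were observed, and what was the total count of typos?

A Gamma(α, β) prior (rate parametrization) on a Poisson rate with n observations summing to S gives posterior Gamma(α+S, β+n).
Matching: Σxᵢ = 54 − 6 = 48 and n = 26 − 17 = 9.

n = 9 pages with total 48 typos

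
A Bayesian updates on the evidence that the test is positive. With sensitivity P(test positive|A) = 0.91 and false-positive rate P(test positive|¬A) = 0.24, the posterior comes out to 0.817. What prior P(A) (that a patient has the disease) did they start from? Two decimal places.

P(A) = 0.54

Bayes' rule in odds form gives O(A|E) = O(A)·[P(E|A)/P(E|¬A)], hence O(A) = O(A|E)/LR.
Posterior odds = 0.817/(1−0.817) = 4.4645. LR = 0.91/0.24 = 3.7917.
Prior odds = 4.4645/3.7917 = 1.1774, so P(A) = 1.1774/(1+1.1774) ≈ 0.54.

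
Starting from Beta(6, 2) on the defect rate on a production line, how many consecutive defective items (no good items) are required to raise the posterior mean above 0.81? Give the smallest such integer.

After k defective items and 0 good items the posterior is Beta(6+k, 2), with mean (6+k)/(6+2+k).
Set (6+k)/(8+k) > 0.81 and solve: k > (0.81·8 − 6)/(1 − 0.81) = 2.526.
The smallest integer exceeding 2.526 is 3.

k = 3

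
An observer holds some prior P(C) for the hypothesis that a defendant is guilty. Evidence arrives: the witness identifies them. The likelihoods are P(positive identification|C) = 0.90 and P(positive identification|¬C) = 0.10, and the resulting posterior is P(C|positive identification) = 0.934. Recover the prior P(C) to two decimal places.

P(C) = 0.61

In odds form, posterior odds = prior odds × likelihood ratio, so prior odds = posterior odds ÷ LR.
Posterior odds = 0.934/(1−0.934) = 14.1515. LR = 0.90/0.10 = 9.0000.
Prior odds = 14.1515/9.0000 = 1.5724, so P(C) = 1.5724/(1+1.5724) ≈ 0.61.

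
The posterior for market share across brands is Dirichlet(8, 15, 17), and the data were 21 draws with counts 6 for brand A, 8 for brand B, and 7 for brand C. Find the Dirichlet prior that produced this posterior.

Dirichlet(2, 7, 10)

For a Dirichlet(α) prior with multinomial counts c, the posterior is Dirichlet(α + c) componentwise.
Subtract each count from the matching posterior parameter: 8−6=2, 15−8=7, 17−7=10.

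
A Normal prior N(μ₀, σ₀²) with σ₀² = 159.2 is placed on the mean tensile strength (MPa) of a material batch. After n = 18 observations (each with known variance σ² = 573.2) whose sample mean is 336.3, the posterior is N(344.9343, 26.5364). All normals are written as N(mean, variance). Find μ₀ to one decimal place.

μ₀ = 388.1

The posterior mean is a precision-weighted average: μ_n = (τ₀μ₀ + τ_data·x̄)/(τ₀+τ_data), with τ₀=1/σ₀² and τ_data=n/σ².
Here τ₀ = 1/159.2 = 0.006281 and τ_data = 18/573.2 = 0.031403, so τ_n = 0.037684.
Rearranging for μ₀: μ₀ = (μ_n·τ_n − τ_data·x̄)/τ₀ = (344.9343·0.037684 − 0.031403·336.3) / 0.006281 = 2.437675/0.006281 ≈ 388.1.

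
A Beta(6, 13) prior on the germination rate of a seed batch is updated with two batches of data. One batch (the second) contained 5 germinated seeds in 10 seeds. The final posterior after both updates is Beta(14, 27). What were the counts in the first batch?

3 germinated seeds and 9 non-germinating seeds

Because Beta–binomial updating is additive in the counts, the combined data contributed (α_post−α_prior, β_post−β_prior) successes and failures.
Total across both batches: 14−6=8 germinated seeds, 27−13=14 non-germinating seeds.
Subtract the second batch: 8−5=3 germinated seeds and 14−5=9 non-germinating seeds.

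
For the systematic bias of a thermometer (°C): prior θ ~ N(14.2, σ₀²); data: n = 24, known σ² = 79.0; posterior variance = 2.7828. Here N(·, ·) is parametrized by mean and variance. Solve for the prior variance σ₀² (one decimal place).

For the Normal–Normal model with known σ², precisions add: τ_n = τ₀ + n/σ².
So 1/σ₀² = 1/2.7828 − 24/79.0 = 0.359350 − 0.303797 = 0.055553.
Hence σ₀² = 1/0.055553 ≈ 18.0.

σ₀² = 18.0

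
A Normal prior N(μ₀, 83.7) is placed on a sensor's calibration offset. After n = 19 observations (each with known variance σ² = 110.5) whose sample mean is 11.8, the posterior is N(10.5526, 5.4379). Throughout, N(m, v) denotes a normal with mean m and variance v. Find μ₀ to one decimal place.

μ₀ = -7.4

The posterior mean is a precision-weighted average: μ_n = (τ₀μ₀ + τ_data·x̄)/(τ₀+τ_data), with τ₀=1/σ₀² and τ_data=n/σ².
Here τ₀ = 1/83.7 = 0.011947 and τ_data = 19/110.5 = 0.171946, so τ_n = 0.183893.
Rearranging for μ₀: μ₀ = (μ_n·τ_n − τ_data·x̄)/τ₀ = (10.5526·0.183893 − 0.171946·11.8) / 0.011947 = -0.088414/0.011947 ≈ -7.4.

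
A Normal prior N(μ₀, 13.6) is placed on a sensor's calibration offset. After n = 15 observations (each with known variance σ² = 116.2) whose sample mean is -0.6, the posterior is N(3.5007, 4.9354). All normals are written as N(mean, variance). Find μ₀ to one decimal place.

μ₀ = 10.7

With known observation variance, the Normal–Normal posterior has precision τ_n = τ₀ + n/σ² and mean μ_n = (τ₀μ₀ + (n/σ²)x̄)/τ_n.
Here τ₀ = 1/13.6 = 0.073529 and τ_data = 15/116.2 = 0.129088, so τ_n = 0.202617.
Rearranging for μ₀: μ₀ = (μ_n·τ_n − τ_data·x̄)/τ₀ = (3.5007·0.202617 − 0.129088·-0.6) / 0.073529 = 0.786754/0.073529 ≈ 10.7.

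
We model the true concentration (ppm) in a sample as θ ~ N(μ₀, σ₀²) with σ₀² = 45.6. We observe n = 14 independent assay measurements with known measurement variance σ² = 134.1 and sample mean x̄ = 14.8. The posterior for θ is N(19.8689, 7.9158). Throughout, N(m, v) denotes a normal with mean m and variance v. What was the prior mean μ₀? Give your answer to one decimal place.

The posterior mean is a precision-weighted average: μ_n = (τ₀μ₀ + τ_data·x̄)/(τ₀+τ_data), with τ₀=1/σ₀² and τ_data=n/σ².
Here τ₀ = 1/45.6 = 0.021930 and τ_data = 14/134.1 = 0.104400, so τ_n = 0.126330.
Rearranging for μ₀: μ₀ = (μ_n·τ_n − τ_data·x̄)/τ₀ = (19.8689·0.126330 − 0.104400·14.8) / 0.021930 = 0.964918/0.021930 ≈ 44.0.

μ₀ = 44.0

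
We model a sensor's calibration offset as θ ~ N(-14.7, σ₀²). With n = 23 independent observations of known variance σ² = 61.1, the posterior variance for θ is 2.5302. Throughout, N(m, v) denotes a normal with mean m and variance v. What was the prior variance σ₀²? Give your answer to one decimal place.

σ₀² = 53.2

For the Normal–Normal model with known σ², precisions add: τ_n = τ₀ + n/σ².
So 1/σ₀² = 1/2.5302 − 23/61.1 = 0.395226 − 0.376432 = 0.018794.
Hence σ₀² = 1/0.018794 ≈ 53.2.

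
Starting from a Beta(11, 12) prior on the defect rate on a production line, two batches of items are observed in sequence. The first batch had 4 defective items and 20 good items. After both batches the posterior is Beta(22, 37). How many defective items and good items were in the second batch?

Because Beta–binomial updating is additive in the counts, the combined data contributed (α_post−α_prior, β_post−β_prior) successes and failures.
Total across both batches: 22−11=11 defective items, 37−12=25 good items.
Subtract the first batch: 11−4=7 defective items and 25−20=5 good items.

7 defective items and 5 good items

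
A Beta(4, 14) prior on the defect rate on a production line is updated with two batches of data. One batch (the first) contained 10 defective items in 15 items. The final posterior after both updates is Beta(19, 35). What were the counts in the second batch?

Sequential conjugate updates are equivalent to a single update on the pooled data, so total successes = posterior α − prior α and total failures = posterior β − prior β.
Total across both batches: 19−4=15 defective items, 35−14=21 good items.
Subtract the first batch: 15−10=5 defective items and 21−5=16 good items.

5 defective items and 16 good items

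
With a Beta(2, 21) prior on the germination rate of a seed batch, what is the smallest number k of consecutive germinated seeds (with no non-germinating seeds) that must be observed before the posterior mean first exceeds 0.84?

k = 109

After k germinated seeds and 0 non-germinating seeds the posterior is Beta(2+k, 21), with mean (2+k)/(2+21+k).
Set (2+k)/(23+k) > 0.84 and solve: k > (0.84·23 − 2)/(1 − 0.84) = 108.250.
The smallest integer exceeding 108.250 is 109.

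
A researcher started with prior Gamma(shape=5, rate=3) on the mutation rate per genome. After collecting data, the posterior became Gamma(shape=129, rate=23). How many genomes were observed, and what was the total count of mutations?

n = 20 genomes with total 124 mutations

Gamma–Poisson conjugacy: posterior shape = α + Σxᵢ, posterior rate = β + n.
Matching: Σxᵢ = 129 − 5 = 124 and n = 23 − 3 = 20.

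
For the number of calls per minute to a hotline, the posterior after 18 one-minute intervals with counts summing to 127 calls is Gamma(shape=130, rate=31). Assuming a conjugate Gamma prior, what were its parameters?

Gamma(shape=3, rate=13)

Gamma–Poisson conjugacy: posterior shape = α + Σxᵢ, posterior rate = β + n.
So α = 130 − 127 = 3 and β = 31 − 18 = 13.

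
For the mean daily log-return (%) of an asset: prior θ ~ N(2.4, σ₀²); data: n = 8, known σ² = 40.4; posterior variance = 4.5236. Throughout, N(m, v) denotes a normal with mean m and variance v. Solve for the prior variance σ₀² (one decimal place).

σ₀² = 43.4

Posterior precision equals prior precision plus data precision: 1/σ_n² = 1/σ₀² + n/σ².
So 1/σ₀² = 1/4.5236 − 8/40.4 = 0.221063 − 0.198020 = 0.023043.
Hence σ₀² = 1/0.023043 ≈ 43.4.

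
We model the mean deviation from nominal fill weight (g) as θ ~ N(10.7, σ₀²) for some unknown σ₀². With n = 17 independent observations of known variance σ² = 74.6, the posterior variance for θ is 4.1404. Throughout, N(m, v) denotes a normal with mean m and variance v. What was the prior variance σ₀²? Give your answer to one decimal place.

For the Normal–Normal model with known σ², precisions add: τ_n = τ₀ + n/σ².
So 1/σ₀² = 1/4.1404 − 17/74.6 = 0.241523 − 0.227882 = 0.013641.
Hence σ₀² = 1/0.013641 ≈ 73.3.

σ₀² = 73.3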